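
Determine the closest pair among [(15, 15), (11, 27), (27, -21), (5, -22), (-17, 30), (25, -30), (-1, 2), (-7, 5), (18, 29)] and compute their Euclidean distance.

Computing all pairwise distances among 9 points:

d((15, 15), (11, 27)) = 12.6491
d((15, 15), (27, -21)) = 37.9473
d((15, 15), (5, -22)) = 38.3275
d((15, 15), (-17, 30)) = 35.3412
d((15, 15), (25, -30)) = 46.0977
d((15, 15), (-1, 2)) = 20.6155
d((15, 15), (-7, 5)) = 24.1661
d((15, 15), (18, 29)) = 14.3178
d((11, 27), (27, -21)) = 50.5964
d((11, 27), (5, -22)) = 49.366
d((11, 27), (-17, 30)) = 28.1603
d((11, 27), (25, -30)) = 58.6941
d((11, 27), (-1, 2)) = 27.7308
d((11, 27), (-7, 5)) = 28.4253
d((11, 27), (18, 29)) = 7.2801
d((27, -21), (5, -22)) = 22.0227
d((27, -21), (-17, 30)) = 67.3573
d((27, -21), (25, -30)) = 9.2195
d((27, -21), (-1, 2)) = 36.2353
d((27, -21), (-7, 5)) = 42.8019
d((27, -21), (18, 29)) = 50.8035
d((5, -22), (-17, 30)) = 56.4624
d((5, -22), (25, -30)) = 21.5407
d((5, -22), (-1, 2)) = 24.7386
d((5, -22), (-7, 5)) = 29.5466
d((5, -22), (18, 29)) = 52.6308
d((-17, 30), (25, -30)) = 73.2393
d((-17, 30), (-1, 2)) = 32.249
d((-17, 30), (-7, 5)) = 26.9258
d((-17, 30), (18, 29)) = 35.0143
d((25, -30), (-1, 2)) = 41.2311
d((25, -30), (-7, 5)) = 47.4236
d((25, -30), (18, 29)) = 59.4138
d((-1, 2), (-7, 5)) = 6.7082 <-- minimum
d((-1, 2), (18, 29)) = 33.0151
d((-7, 5), (18, 29)) = 34.6554

Closest pair: (-1, 2) and (-7, 5) with distance 6.7082

The closest pair is (-1, 2) and (-7, 5) with Euclidean distance 6.7082. For 9 points, brute-force pairwise comparison is shown above. For large n, the divide-and-conquer algorithm (sort by x, recurse on halves, check the dividing strip) achieves O(n log n).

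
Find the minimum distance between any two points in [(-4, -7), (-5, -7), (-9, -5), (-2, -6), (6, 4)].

Computing all pairwise distances among 5 points:

d((-4, -7), (-5, -7)) = 1.0 <-- minimum
d((-4, -7), (-9, -5)) = 5.3852
d((-4, -7), (-2, -6)) = 2.2361
d((-4, -7), (6, 4)) = 14.8661
d((-5, -7), (-9, -5)) = 4.4721
d((-5, -7), (-2, -6)) = 3.1623
d((-5, -7), (6, 4)) = 15.5563
d((-9, -5), (-2, -6)) = 7.0711
d((-9, -5), (6, 4)) = 17.4929
d((-2, -6), (6, 4)) = 12.8062

Closest pair: (-4, -7) and (-5, -7) with distance 1.0

The closest pair is (-4, -7) and (-5, -7) with Euclidean distance 1.0. For 5 points, brute-force pairwise comparison is shown above. For large n, the divide-and-conquer algorithm (sort by x, recurse on halves, check the dividing strip) achieves O(n log n).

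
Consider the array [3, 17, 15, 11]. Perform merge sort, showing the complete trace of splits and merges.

Merge sort trace:

Split: [3, 17, 15, 11] -> [3, 17] and [15, 11]
  Split: [3, 17] -> [3] and [17]
  Merge: [3] + [17] -> [3, 17]
  Split: [15, 11] -> [15] and [11]
  Merge: [15] + [11] -> [11, 15]
Merge: [3, 17] + [11, 15] -> [3, 11, 15, 17]

Final sorted array: [3, 11, 15, 17]

The merge sort proceeds by recursively splitting the array and merging sorted halves.
After all merges, the sorted array is [3, 11, 15, 17].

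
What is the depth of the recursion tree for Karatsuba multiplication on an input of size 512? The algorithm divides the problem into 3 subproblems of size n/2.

For divide and conquer with division factor 2:

Problem sizes at each level:
Level 0: 512
Level 1: 256
Level 2: 128
Level 3: 64
Level 4: 32
Level 5: 16
Level 6: 8
Level 7: 4
Level 8: 2
Level 9: 1

The root is level 0 and the size-1 base case is level 9 (the tree spans levels 0 through 9, i.e. 10 levels counting the root), so the depth is the number of divisions: log_2(512) = 9

The recursion tree depth is log_2(512) = 9. At each level, the problem size is divided by 2, so it takes 9 divisions to reduce to a base case of size 1. The algorithm makes 3 recursive calls at each level.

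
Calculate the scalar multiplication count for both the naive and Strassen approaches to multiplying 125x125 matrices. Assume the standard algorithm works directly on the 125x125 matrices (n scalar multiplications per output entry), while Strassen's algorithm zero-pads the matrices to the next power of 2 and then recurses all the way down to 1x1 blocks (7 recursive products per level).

Matrix multiplication for 125x125 matrices:

Strassen's algorithm requires power-of-2 dimensions. Pad 125x125 to 128x128 (next power of 2).

Standard algorithm: 125^3 = 1953125 multiplications
Strassen's algorithm: 7^(log2(128)) = 7^7 = 823543 multiplications
Savings: 1953125 - 823543 = 1129582 multiplications

Standard: 1953125 multiplications (125^3). Strassen: 823543 multiplications (7^7, after padding to 128x128). Strassen reduces 8 recursive multiplications to 7 at each level.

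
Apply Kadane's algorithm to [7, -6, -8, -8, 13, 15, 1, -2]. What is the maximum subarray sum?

Using Kadane's algorithm on [7, -6, -8, -8, 13, 15, 1, -2]:

Scanning through the array:
Position 1 (value -6): max_ending_here = 1, max_so_far = 7
Position 2 (value -8): max_ending_here = -7, max_so_far = 7
Position 3 (value -8): max_ending_here = -8, max_so_far = 7
Position 4 (value 13): max_ending_here = 13, max_so_far = 13
Position 5 (value 15): max_ending_here = 28, max_so_far = 28
Position 6 (value 1): max_ending_here = 29, max_so_far = 29
Position 7 (value -2): max_ending_here = 27, max_so_far = 29

Maximum subarray: [13, 15, 1]
Maximum sum: 29

The maximum subarray is [13, 15, 1] with sum 29. This subarray runs from index 4 to index 6.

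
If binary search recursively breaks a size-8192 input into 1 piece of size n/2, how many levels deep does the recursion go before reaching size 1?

For divide and conquer with division factor 2:

Problem sizes at each level:
Level 0: 8192
Level 1: 4096
Level 2: 2048
Level 3: 1024
Level 4: 512
Level 5: 256
Level 6: 128
Level 7: 64
Level 8: 32
Level 9: 16
Level 10: 8
Level 11: 4
Level 12: 2
Level 13: 1

The root is level 0 and the size-1 base case is level 13 (the tree spans levels 0 through 13, i.e. 14 levels counting the root), so the depth is the number of divisions: log_2(8192) = 13

The recursion tree depth is log_2(8192) = 13. At each level, the problem size is divided by 2, so it takes 13 divisions to reduce to a base case of size 1. The algorithm makes 1 recursive call at each level.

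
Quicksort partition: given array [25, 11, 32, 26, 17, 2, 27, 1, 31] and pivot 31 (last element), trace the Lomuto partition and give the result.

Lomuto partition with pivot = 31:

Initial array: [25, 11, 32, 26, 17, 2, 27, 1, 31]

arr[0]=25 <= 31: swap with position 0, array becomes [25, 11, 32, 26, 17, 2, 27, 1, 31]
arr[1]=11 <= 31: swap with position 1, array becomes [25, 11, 32, 26, 17, 2, 27, 1, 31]
arr[2]=32 > 31: no swap
arr[3]=26 <= 31: swap with position 2, array becomes [25, 11, 26, 32, 17, 2, 27, 1, 31]
arr[4]=17 <= 31: swap with position 3, array becomes [25, 11, 26, 17, 32, 2, 27, 1, 31]
arr[5]=2 <= 31: swap with position 4, array becomes [25, 11, 26, 17, 2, 32, 27, 1, 31]
arr[6]=27 <= 31: swap with position 5, array becomes [25, 11, 26, 17, 2, 27, 32, 1, 31]
arr[7]=1 <= 31: swap with position 6, array becomes [25, 11, 26, 17, 2, 27, 1, 32, 31]

Place pivot at position 7: [25, 11, 26, 17, 2, 27, 1, 31, 32]
Pivot position: 7

After partitioning with pivot 31, the array becomes [25, 11, 26, 17, 2, 27, 1, 31, 32]. The pivot is placed at index 7. All elements to the left of the pivot are <= 31, and all elements to the right are > 31.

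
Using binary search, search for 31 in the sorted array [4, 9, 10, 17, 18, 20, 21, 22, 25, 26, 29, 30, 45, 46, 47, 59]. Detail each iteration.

Binary search for 31 in [4, 9, 10, 17, 18, 20, 21, 22, 25, 26, 29, 30, 45, 46, 47, 59]:

lo=0, hi=15, mid=7, arr[mid]=22 -> 22 < 31, search right half
lo=8, hi=15, mid=11, arr[mid]=30 -> 30 < 31, search right half
lo=12, hi=15, mid=13, arr[mid]=46 -> 46 > 31, search left half
lo=12, hi=12, mid=12, arr[mid]=45 -> 45 > 31, search left half
lo=12 > hi=11, target 31 not found

Binary search determines that 31 is not in the array after 4 comparisons. The search space was exhausted without finding the target.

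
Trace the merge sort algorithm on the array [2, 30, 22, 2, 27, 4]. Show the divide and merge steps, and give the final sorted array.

Merge sort trace:

Split: [2, 30, 22, 2, 27, 4] -> [2, 30, 22] and [2, 27, 4]
  Split: [2, 30, 22] -> [2] and [30, 22]
    Split: [30, 22] -> [30] and [22]
    Merge: [30] + [22] -> [22, 30]
  Merge: [2] + [22, 30] -> [2, 22, 30]
  Split: [2, 27, 4] -> [2] and [27, 4]
    Split: [27, 4] -> [27] and [4]
    Merge: [27] + [4] -> [4, 27]
  Merge: [2] + [4, 27] -> [2, 4, 27]
Merge: [2, 22, 30] + [2, 4, 27] -> [2, 2, 4, 22, 27, 30]

Final sorted array: [2, 2, 4, 22, 27, 30]

The merge sort proceeds by recursively splitting the array and merging sorted halves.
After all merges, the sorted array is [2, 2, 4, 22, 27, 30].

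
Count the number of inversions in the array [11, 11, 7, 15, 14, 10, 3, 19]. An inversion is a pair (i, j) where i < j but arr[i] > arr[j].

Finding inversions in [11, 11, 7, 15, 14, 10, 3, 19]:

(0, 2): arr[0]=11 > arr[2]=7
(0, 5): arr[0]=11 > arr[5]=10
(0, 6): arr[0]=11 > arr[6]=3
(1, 2): arr[1]=11 > arr[2]=7
(1, 5): arr[1]=11 > arr[5]=10
(1, 6): arr[1]=11 > arr[6]=3
(2, 6): arr[2]=7 > arr[6]=3
(3, 4): arr[3]=15 > arr[4]=14
(3, 5): arr[3]=15 > arr[5]=10
(3, 6): arr[3]=15 > arr[6]=3
(4, 5): arr[4]=14 > arr[5]=10
(4, 6): arr[4]=14 > arr[6]=3
(5, 6): arr[5]=10 > arr[6]=3

Total inversions: 13

The array has 13 inversion(s): (0,2), (0,5), (0,6), (1,2), (1,5), (1,6), (2,6), (3,4), (3,5), (3,6), (4,5), (4,6), (5,6). Each pair (i,j) satisfies i < j and arr[i] > arr[j].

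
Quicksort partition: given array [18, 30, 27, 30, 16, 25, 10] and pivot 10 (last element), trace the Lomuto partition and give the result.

Lomuto partition with pivot = 10:

Initial array: [18, 30, 27, 30, 16, 25, 10]

arr[0]=18 > 10: no swap
arr[1]=30 > 10: no swap
arr[2]=27 > 10: no swap
arr[3]=30 > 10: no swap
arr[4]=16 > 10: no swap
arr[5]=25 > 10: no swap

Place pivot at position 0: [10, 30, 27, 30, 16, 25, 18]
Pivot position: 0

After partitioning with pivot 10, the array becomes [10, 30, 27, 30, 16, 25, 18]. The pivot is placed at index 0. All elements to the left of the pivot are <= 10, and all elements to the right are > 10.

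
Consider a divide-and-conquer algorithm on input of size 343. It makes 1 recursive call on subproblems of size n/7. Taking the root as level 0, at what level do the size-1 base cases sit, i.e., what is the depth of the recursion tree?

For divide and conquer with division factor 7:

Problem sizes at each level:
Level 0: 343
Level 1: 49
Level 2: 7
Level 3: 1

The root is level 0 and the size-1 base case is level 3 (the tree spans levels 0 through 3, i.e. 4 levels counting the root), so the depth is the number of divisions: log_7(343) = 3

The recursion tree depth is log_7(343) = 3. At each level, the problem size is divided by 7, so it takes 3 divisions to reduce to a base case of size 1. The algorithm makes 1 recursive call at each level.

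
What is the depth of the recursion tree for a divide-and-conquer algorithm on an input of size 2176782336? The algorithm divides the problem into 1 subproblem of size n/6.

For divide and conquer with division factor 6:

Problem sizes at each level:
Level 0: 2176782336
Level 1: 362797056
Level 2: 60466176
Level 3: 10077696
Level 4: 1679616
Level 5: 279936
Level 6: 46656
Level 7: 7776
Level 8: 1296
Level 9: 216
Level 10: 36
Level 11: 6
Level 12: 1

The root is level 0 and the size-1 base case is level 12 (the tree spans levels 0 through 12, i.e. 13 levels counting the root), so the depth is the number of divisions: log_6(2176782336) = 12

The recursion tree depth is log_6(2176782336) = 12. At each level, the problem size is divided by 6, so it takes 12 divisions to reduce to a base case of size 1. The algorithm makes 1 recursive call at each level.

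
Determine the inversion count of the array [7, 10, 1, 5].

Finding inversions in [7, 10, 1, 5]:

(0, 2): arr[0]=7 > arr[2]=1
(0, 3): arr[0]=7 > arr[3]=5
(1, 2): arr[1]=10 > arr[2]=1
(1, 3): arr[1]=10 > arr[3]=5

Total inversions: 4

The array has 4 inversion(s): (0,2), (0,3), (1,2), (1,3). Each pair (i,j) satisfies i < j and arr[i] > arr[j].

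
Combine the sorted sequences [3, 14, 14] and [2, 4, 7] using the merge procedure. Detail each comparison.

Merging process:

Compare 3 vs 2: take 2 from right. Merged: [2]
Compare 3 vs 4: take 3 from left. Merged: [2, 3]
Compare 14 vs 4: take 4 from right. Merged: [2, 3, 4]
Compare 14 vs 7: take 7 from right. Merged: [2, 3, 4, 7]
Append remaining from left: [14, 14]. Merged: [2, 3, 4, 7, 14, 14]

Final merged array: [2, 3, 4, 7, 14, 14]
Total comparisons: 4

The merged array is [2, 3, 4, 7, 14, 14], requiring 4 comparisons. The merge step runs in O(n) time where n is the total number of elements.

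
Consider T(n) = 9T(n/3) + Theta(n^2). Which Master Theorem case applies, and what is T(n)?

Master Theorem for T(n) = 9T(n/3) + O(n^2):

a = 9, b = 3, c = 2
log_b(a) = log_3(9) = 2.0000

Case 2: c = 2 = log_3(9) = 2.0000
T(n) = O(n^2 log n) = O(n^2 log n)

For T(n) = 9T(n/3) + O(n^2): log_3(9) = 2.0000. This is Case 2 of the Master Theorem (c = log_b(a), equal work at all levels), giving O(n^2 log n).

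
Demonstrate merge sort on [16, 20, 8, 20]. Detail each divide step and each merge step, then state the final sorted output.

Merge sort trace:

Split: [16, 20, 8, 20] -> [16, 20] and [8, 20]
  Split: [16, 20] -> [16] and [20]
  Merge: [16] + [20] -> [16, 20]
  Split: [8, 20] -> [8] and [20]
  Merge: [8] + [20] -> [8, 20]
Merge: [16, 20] + [8, 20] -> [8, 16, 20, 20]

Final sorted array: [8, 16, 20, 20]

The merge sort proceeds by recursively splitting the array and merging sorted halves.
After all merges, the sorted array is [8, 16, 20, 20].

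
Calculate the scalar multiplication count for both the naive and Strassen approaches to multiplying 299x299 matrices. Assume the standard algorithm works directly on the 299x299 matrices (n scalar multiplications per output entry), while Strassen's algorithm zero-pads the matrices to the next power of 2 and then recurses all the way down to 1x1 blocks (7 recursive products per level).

Matrix multiplication for 299x299 matrices:

Strassen's algorithm requires power-of-2 dimensions. Pad 299x299 to 512x512 (next power of 2).

Standard algorithm: 299^3 = 26730899 multiplications
Strassen's algorithm: 7^(log2(512)) = 7^9 = 40353607 multiplications
Difference: 26730899 - 40353607 = -13622708 (Strassen uses MORE here due to padding overhead — for small or just-over-power-of-2 n, padding can outweigh the per-level savings)

Standard: 26730899 multiplications (299^3). Strassen: 40353607 multiplications (7^9, after padding to 512x512). Strassen reduces 8 recursive multiplications to 7 at each level.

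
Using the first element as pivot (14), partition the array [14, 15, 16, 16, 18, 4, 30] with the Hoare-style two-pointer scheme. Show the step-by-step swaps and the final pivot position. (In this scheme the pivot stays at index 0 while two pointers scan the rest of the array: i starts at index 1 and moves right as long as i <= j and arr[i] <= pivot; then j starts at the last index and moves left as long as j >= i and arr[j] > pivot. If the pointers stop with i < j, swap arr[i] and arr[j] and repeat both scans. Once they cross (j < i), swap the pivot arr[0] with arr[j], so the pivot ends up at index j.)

Hoare-style two-pointer partition with pivot = 14:

Initial array: [14, 15, 16, 16, 18, 4, 30]

Pointers start at i = 1, j = 6.
i stops at index 1 (arr[1]=15 > 14), j stops at index 5 (arr[5]=4 <= 14): swap arr[1] and arr[5], array becomes [14, 4, 16, 16, 18, 15, 30]
i ends at 2, j ends at 1: the pointers have crossed (j < i), so scanning stops.

Swap pivot arr[0] with arr[1] to place pivot at position 1: [4, 14, 16, 16, 18, 15, 30]
Pivot position: 1

After partitioning with pivot 14, the array becomes [4, 14, 16, 16, 18, 15, 30]. The pivot is placed at index 1. All elements to the left of the pivot are <= 14, and all elements to the right are > 14.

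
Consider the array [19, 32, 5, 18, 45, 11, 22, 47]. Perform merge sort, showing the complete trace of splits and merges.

Merge sort trace:

Split: [19, 32, 5, 18, 45, 11, 22, 47] -> [19, 32, 5, 18] and [45, 11, 22, 47]
  Split: [19, 32, 5, 18] -> [19, 32] and [5, 18]
    Split: [19, 32] -> [19] and [32]
    Merge: [19] + [32] -> [19, 32]
    Split: [5, 18] -> [5] and [18]
    Merge: [5] + [18] -> [5, 18]
  Merge: [19, 32] + [5, 18] -> [5, 18, 19, 32]
  Split: [45, 11, 22, 47] -> [45, 11] and [22, 47]
    Split: [45, 11] -> [45] and [11]
    Merge: [45] + [11] -> [11, 45]
    Split: [22, 47] -> [22] and [47]
    Merge: [22] + [47] -> [22, 47]
  Merge: [11, 45] + [22, 47] -> [11, 22, 45, 47]
Merge: [5, 18, 19, 32] + [11, 22, 45, 47] -> [5, 11, 18, 19, 22, 32, 45, 47]

Final sorted array: [5, 11, 18, 19, 22, 32, 45, 47]

The merge sort proceeds by recursively splitting the array and merging sorted halves.
After all merges, the sorted array is [5, 11, 18, 19, 22, 32, 45, 47].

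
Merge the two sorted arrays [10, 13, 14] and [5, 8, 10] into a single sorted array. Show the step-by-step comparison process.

Merging process:

Compare 10 vs 5: take 5 from right. Merged: [5]
Compare 10 vs 8: take 8 from right. Merged: [5, 8]
Compare 10 vs 10: take 10 from left. Merged: [5, 8, 10]
Compare 13 vs 10: take 10 from right. Merged: [5, 8, 10, 10]
Append remaining from left: [13, 14]. Merged: [5, 8, 10, 10, 13, 14]

Final merged array: [5, 8, 10, 10, 13, 14]
Total comparisons: 4

The merged array is [5, 8, 10, 10, 13, 14], requiring 4 comparisons. The merge step runs in O(n) time where n is the total number of elements.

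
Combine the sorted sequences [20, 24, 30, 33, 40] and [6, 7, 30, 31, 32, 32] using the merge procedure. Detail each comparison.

Merging process:

Compare 20 vs 6: take 6 from right. Merged: [6]
Compare 20 vs 7: take 7 from right. Merged: [6, 7]
Compare 20 vs 30: take 20 from left. Merged: [6, 7, 20]
Compare 24 vs 30: take 24 from left. Merged: [6, 7, 20, 24]
Compare 30 vs 30: take 30 from left. Merged: [6, 7, 20, 24, 30]
Compare 33 vs 30: take 30 from right. Merged: [6, 7, 20, 24, 30, 30]
Compare 33 vs 31: take 31 from right. Merged: [6, 7, 20, 24, 30, 30, 31]
Compare 33 vs 32: take 32 from right. Merged: [6, 7, 20, 24, 30, 30, 31, 32]
Compare 33 vs 32: take 32 from right. Merged: [6, 7, 20, 24, 30, 30, 31, 32, 32]
Append remaining from left: [33, 40]. Merged: [6, 7, 20, 24, 30, 30, 31, 32, 32, 33, 40]

Final merged array: [6, 7, 20, 24, 30, 30, 31, 32, 32, 33, 40]
Total comparisons: 9

The merged array is [6, 7, 20, 24, 30, 30, 31, 32, 32, 33, 40], requiring 9 comparisons. The merge step runs in O(n) time where n is the total number of elements.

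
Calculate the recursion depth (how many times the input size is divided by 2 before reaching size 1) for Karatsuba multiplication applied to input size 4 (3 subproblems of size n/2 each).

For divide and conquer with division factor 2:

Problem sizes at each level:
Level 0: 4
Level 1: 2
Level 2: 1

The root is level 0 and the size-1 base case is level 2 (the tree spans levels 0 through 2, i.e. 3 levels counting the root), so the depth is the number of divisions: log_2(4) = 2

The recursion tree depth is log_2(4) = 2. At each level, the problem size is divided by 2, so it takes 2 divisions to reduce to a base case of size 1. The algorithm makes 3 recursive calls at each level.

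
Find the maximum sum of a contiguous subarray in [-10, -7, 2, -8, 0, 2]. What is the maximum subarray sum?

Using Kadane's algorithm on [-10, -7, 2, -8, 0, 2]:

Scanning through the array:
Position 1 (value -7): max_ending_here = -7, max_so_far = -7
Position 2 (value 2): max_ending_here = 2, max_so_far = 2
Position 3 (value -8): max_ending_here = -6, max_so_far = 2
Position 4 (value 0): max_ending_here = 0, max_so_far = 2
Position 5 (value 2): max_ending_here = 2, max_so_far = 2

Maximum subarray: [2]
Maximum sum: 2

The maximum subarray is [2] with sum 2. This subarray runs from index 2 to index 2.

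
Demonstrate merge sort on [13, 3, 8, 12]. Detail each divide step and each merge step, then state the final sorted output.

Merge sort trace:

Split: [13, 3, 8, 12] -> [13, 3] and [8, 12]
  Split: [13, 3] -> [13] and [3]
  Merge: [13] + [3] -> [3, 13]
  Split: [8, 12] -> [8] and [12]
  Merge: [8] + [12] -> [8, 12]
Merge: [3, 13] + [8, 12] -> [3, 8, 12, 13]

Final sorted array: [3, 8, 12, 13]

The merge sort proceeds by recursively splitting the array and merging sorted halves.
After all merges, the sorted array is [3, 8, 12, 13].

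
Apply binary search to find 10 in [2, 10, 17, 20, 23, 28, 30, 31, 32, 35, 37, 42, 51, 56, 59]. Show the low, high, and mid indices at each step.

Binary search for 10 in [2, 10, 17, 20, 23, 28, 30, 31, 32, 35, 37, 42, 51, 56, 59]:

lo=0, hi=14, mid=7, arr[mid]=31 -> 31 > 10, search left half
lo=0, hi=6, mid=3, arr[mid]=20 -> 20 > 10, search left half
lo=0, hi=2, mid=1, arr[mid]=10 -> Found target at index 1!

Binary search finds 10 at index 1 after 3 comparisons. The search repeatedly halves the search space by comparing with the middle element.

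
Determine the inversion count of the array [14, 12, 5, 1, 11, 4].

Finding inversions in [14, 12, 5, 1, 11, 4]:

(0, 1): arr[0]=14 > arr[1]=12
(0, 2): arr[0]=14 > arr[2]=5
(0, 3): arr[0]=14 > arr[3]=1
(0, 4): arr[0]=14 > arr[4]=11
(0, 5): arr[0]=14 > arr[5]=4
(1, 2): arr[1]=12 > arr[2]=5
(1, 3): arr[1]=12 > arr[3]=1
(1, 4): arr[1]=12 > arr[4]=11
(1, 5): arr[1]=12 > arr[5]=4
(2, 3): arr[2]=5 > arr[3]=1
(2, 5): arr[2]=5 > arr[5]=4
(4, 5): arr[4]=11 > arr[5]=4

Total inversions: 12

The array has 12 inversion(s): (0,1), (0,2), (0,3), (0,4), (0,5), (1,2), (1,3), (1,4), (1,5), (2,3), (2,5), (4,5). Each pair (i,j) satisfies i < j and arr[i] > arr[j].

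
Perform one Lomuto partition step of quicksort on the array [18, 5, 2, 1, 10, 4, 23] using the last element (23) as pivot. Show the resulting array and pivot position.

Lomuto partition with pivot = 23:

Initial array: [18, 5, 2, 1, 10, 4, 23]

arr[0]=18 <= 23: swap with position 0, array becomes [18, 5, 2, 1, 10, 4, 23]
arr[1]=5 <= 23: swap with position 1, array becomes [18, 5, 2, 1, 10, 4, 23]
arr[2]=2 <= 23: swap with position 2, array becomes [18, 5, 2, 1, 10, 4, 23]
arr[3]=1 <= 23: swap with position 3, array becomes [18, 5, 2, 1, 10, 4, 23]
arr[4]=10 <= 23: swap with position 4, array becomes [18, 5, 2, 1, 10, 4, 23]
arr[5]=4 <= 23: swap with position 5, array becomes [18, 5, 2, 1, 10, 4, 23]

Place pivot at position 6: [18, 5, 2, 1, 10, 4, 23]
Pivot position: 6

After partitioning with pivot 23, the array becomes [18, 5, 2, 1, 10, 4, 23]. The pivot is placed at index 6. All elements to the left of the pivot are <= 23, and all elements to the right are > 23.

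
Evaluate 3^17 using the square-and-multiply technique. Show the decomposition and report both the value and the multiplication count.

Computing 3^17 by squaring (build up from 3^1; each line after the first costs one multiplication):

3^1 = 3
3^2 = (3^1)^2 = 3^2 = 9
3^4 = (3^2)^2 = 9^2 = 81
3^8 = (3^4)^2 = 81^2 = 6561
3^16 = (3^8)^2 = 6561^2 = 43046721
3^17 = 3 * 3^16 = 3 * 43046721 = 129140163

Result: 129140163
Multiplications needed: 5 (5 lines after 3^1)

3^17 = 129140163. Using exponentiation by squaring, this requires 5 multiplications. The key idea: if the exponent is even, square the half-power; if odd, multiply by the base once.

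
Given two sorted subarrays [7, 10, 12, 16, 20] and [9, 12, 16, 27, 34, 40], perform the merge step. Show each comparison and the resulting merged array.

Merging process:

Compare 7 vs 9: take 7 from left. Merged: [7]
Compare 10 vs 9: take 9 from right. Merged: [7, 9]
Compare 10 vs 12: take 10 from left. Merged: [7, 9, 10]
Compare 12 vs 12: take 12 from left. Merged: [7, 9, 10, 12]
Compare 16 vs 12: take 12 from right. Merged: [7, 9, 10, 12, 12]
Compare 16 vs 16: take 16 from left. Merged: [7, 9, 10, 12, 12, 16]
Compare 20 vs 16: take 16 from right. Merged: [7, 9, 10, 12, 12, 16, 16]
Compare 20 vs 27: take 20 from left. Merged: [7, 9, 10, 12, 12, 16, 16, 20]
Append remaining from right: [27, 34, 40]. Merged: [7, 9, 10, 12, 12, 16, 16, 20, 27, 34, 40]

Final merged array: [7, 9, 10, 12, 12, 16, 16, 20, 27, 34, 40]
Total comparisons: 8

The merged array is [7, 9, 10, 12, 12, 16, 16, 20, 27, 34, 40], requiring 8 comparisons. The merge step runs in O(n) time where n is the total number of elements.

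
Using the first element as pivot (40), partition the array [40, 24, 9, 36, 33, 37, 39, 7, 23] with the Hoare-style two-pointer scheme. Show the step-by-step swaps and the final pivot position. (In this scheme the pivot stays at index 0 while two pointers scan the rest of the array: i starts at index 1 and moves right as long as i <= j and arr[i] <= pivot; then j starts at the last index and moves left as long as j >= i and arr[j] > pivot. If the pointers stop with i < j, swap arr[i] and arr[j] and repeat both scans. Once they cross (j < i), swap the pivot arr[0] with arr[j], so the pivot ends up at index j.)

Hoare-style two-pointer partition with pivot = 40:

Initial array: [40, 24, 9, 36, 33, 37, 39, 7, 23]

Pointers start at i = 1, j = 8.
i ends at 9, j ends at 8: the pointers have crossed (j < i), so scanning stops.

Swap pivot arr[0] with arr[8] to place pivot at position 8: [23, 24, 9, 36, 33, 37, 39, 7, 40]
Pivot position: 8

After partitioning with pivot 40, the array becomes [23, 24, 9, 36, 33, 37, 39, 7, 40]. The pivot is placed at index 8. All elements to the left of the pivot are <= 40, and all elements to the right are > 40.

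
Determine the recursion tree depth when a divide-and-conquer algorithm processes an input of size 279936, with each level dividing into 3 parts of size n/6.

For divide and conquer with division factor 6:

Problem sizes at each level:
Level 0: 279936
Level 1: 46656
Level 2: 7776
Level 3: 1296
Level 4: 216
Level 5: 36
Level 6: 6
Level 7: 1

The root is level 0 and the size-1 base case is level 7 (the tree spans levels 0 through 7, i.e. 8 levels counting the root), so the depth is the number of divisions: log_6(279936) = 7

The recursion tree depth is log_6(279936) = 7. At each level, the problem size is divided by 6, so it takes 7 divisions to reduce to a base case of size 1. The algorithm makes 3 recursive calls at each level.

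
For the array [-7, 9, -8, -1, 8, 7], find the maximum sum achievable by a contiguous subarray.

Using Kadane's algorithm on [-7, 9, -8, -1, 8, 7]:

Scanning through the array:
Position 1 (value 9): max_ending_here = 9, max_so_far = 9
Position 2 (value -8): max_ending_here = 1, max_so_far = 9
Position 3 (value -1): max_ending_here = 0, max_so_far = 9
Position 4 (value 8): max_ending_here = 8, max_so_far = 9
Position 5 (value 7): max_ending_here = 15, max_so_far = 15

Maximum subarray: [9, -8, -1, 8, 7]
Maximum sum: 15

The maximum subarray is [9, -8, -1, 8, 7] with sum 15. This subarray runs from index 1 to index 5.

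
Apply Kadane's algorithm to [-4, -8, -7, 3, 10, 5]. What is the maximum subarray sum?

Using Kadane's algorithm on [-4, -8, -7, 3, 10, 5]:

Scanning through the array:
Position 1 (value -8): max_ending_here = -8, max_so_far = -4
Position 2 (value -7): max_ending_here = -7, max_so_far = -4
Position 3 (value 3): max_ending_here = 3, max_so_far = 3
Position 4 (value 10): max_ending_here = 13, max_so_far = 13
Position 5 (value 5): max_ending_here = 18, max_so_far = 18

Maximum subarray: [3, 10, 5]
Maximum sum: 18

The maximum subarray is [3, 10, 5] with sum 18. This subarray runs from index 3 to index 5.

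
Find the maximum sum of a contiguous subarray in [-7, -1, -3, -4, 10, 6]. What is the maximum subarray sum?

Using Kadane's algorithm on [-7, -1, -3, -4, 10, 6]:

Scanning through the array:
Position 1 (value -1): max_ending_here = -1, max_so_far = -1
Position 2 (value -3): max_ending_here = -3, max_so_far = -1
Position 3 (value -4): max_ending_here = -4, max_so_far = -1
Position 4 (value 10): max_ending_here = 10, max_so_far = 10
Position 5 (value 6): max_ending_here = 16, max_so_far = 16

Maximum subarray: [10, 6]
Maximum sum: 16

The maximum subarray is [10, 6] with sum 16. This subarray runs from index 4 to index 5.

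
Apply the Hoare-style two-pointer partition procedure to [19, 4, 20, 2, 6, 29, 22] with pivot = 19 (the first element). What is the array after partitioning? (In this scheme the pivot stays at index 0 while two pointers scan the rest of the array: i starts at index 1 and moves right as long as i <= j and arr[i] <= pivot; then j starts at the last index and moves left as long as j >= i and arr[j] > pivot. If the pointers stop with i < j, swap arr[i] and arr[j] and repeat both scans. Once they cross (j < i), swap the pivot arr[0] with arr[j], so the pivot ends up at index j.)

Hoare-style two-pointer partition with pivot = 19:

Initial array: [19, 4, 20, 2, 6, 29, 22]

Pointers start at i = 1, j = 6.
i stops at index 2 (arr[2]=20 > 19), j stops at index 4 (arr[4]=6 <= 19): swap arr[2] and arr[4], array becomes [19, 4, 6, 2, 20, 29, 22]
i ends at 4, j ends at 3: the pointers have crossed (j < i), so scanning stops.

Swap pivot arr[0] with arr[3] to place pivot at position 3: [2, 4, 6, 19, 20, 29, 22]
Pivot position: 3

After partitioning with pivot 19, the array becomes [2, 4, 6, 19, 20, 29, 22]. The pivot is placed at index 3. All elements to the left of the pivot are <= 19, and all elements to the right are > 19.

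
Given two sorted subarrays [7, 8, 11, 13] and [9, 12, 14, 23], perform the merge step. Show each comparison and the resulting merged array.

Merging process:

Compare 7 vs 9: take 7 from left. Merged: [7]
Compare 8 vs 9: take 8 from left. Merged: [7, 8]
Compare 11 vs 9: take 9 from right. Merged: [7, 8, 9]
Compare 11 vs 12: take 11 from left. Merged: [7, 8, 9, 11]
Compare 13 vs 12: take 12 from right. Merged: [7, 8, 9, 11, 12]
Compare 13 vs 14: take 13 from left. Merged: [7, 8, 9, 11, 12, 13]
Append remaining from right: [14, 23]. Merged: [7, 8, 9, 11, 12, 13, 14, 23]

Final merged array: [7, 8, 9, 11, 12, 13, 14, 23]
Total comparisons: 6

The merged array is [7, 8, 9, 11, 12, 13, 14, 23], requiring 6 comparisons. The merge step runs in O(n) time where n is the total number of elements.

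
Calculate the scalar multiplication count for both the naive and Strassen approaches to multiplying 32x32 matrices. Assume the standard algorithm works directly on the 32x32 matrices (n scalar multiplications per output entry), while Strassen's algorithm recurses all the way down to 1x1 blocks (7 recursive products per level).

Matrix multiplication for 32x32 matrices:

Standard algorithm: 32^3 = 32768 multiplications
Strassen's algorithm: 7^(log2(32)) = 7^5 = 16807 multiplications
Savings: 32768 - 16807 = 15961 multiplications

Standard: 32768 multiplications (32^3). Strassen: 16807 multiplications (7^5). Strassen reduces 8 recursive multiplications to 7 at each level.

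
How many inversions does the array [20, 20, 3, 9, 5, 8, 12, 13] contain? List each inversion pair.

Finding inversions in [20, 20, 3, 9, 5, 8, 12, 13]:

(0, 2): arr[0]=20 > arr[2]=3
(0, 3): arr[0]=20 > arr[3]=9
(0, 4): arr[0]=20 > arr[4]=5
(0, 5): arr[0]=20 > arr[5]=8
(0, 6): arr[0]=20 > arr[6]=12
(0, 7): arr[0]=20 > arr[7]=13
(1, 2): arr[1]=20 > arr[2]=3
(1, 3): arr[1]=20 > arr[3]=9
(1, 4): arr[1]=20 > arr[4]=5
(1, 5): arr[1]=20 > arr[5]=8
(1, 6): arr[1]=20 > arr[6]=12
(1, 7): arr[1]=20 > arr[7]=13
(3, 4): arr[3]=9 > arr[4]=5
(3, 5): arr[3]=9 > arr[5]=8

Total inversions: 14

The array has 14 inversion(s): (0,2), (0,3), (0,4), (0,5), (0,6), (0,7), (1,2), (1,3), (1,4), (1,5), (1,6), (1,7), (3,4), (3,5). Each pair (i,j) satisfies i < j and arr[i] > arr[j].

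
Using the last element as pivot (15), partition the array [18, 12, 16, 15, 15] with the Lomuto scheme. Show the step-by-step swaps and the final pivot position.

Lomuto partition with pivot = 15:

Initial array: [18, 12, 16, 15, 15]

arr[0]=18 > 15: no swap
arr[1]=12 <= 15: swap with position 0, array becomes [12, 18, 16, 15, 15]
arr[2]=16 > 15: no swap
arr[3]=15 <= 15: swap with position 1, array becomes [12, 15, 16, 18, 15]

Place pivot at position 2: [12, 15, 15, 18, 16]
Pivot position: 2

After partitioning with pivot 15, the array becomes [12, 15, 15, 18, 16]. The pivot is placed at index 2. All elements to the left of the pivot are <= 15, and all elements to the right are > 15.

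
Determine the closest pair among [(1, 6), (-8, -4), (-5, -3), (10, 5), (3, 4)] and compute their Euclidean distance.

Computing all pairwise distances among 5 points:

d((1, 6), (-8, -4)) = 13.4536
d((1, 6), (-5, -3)) = 10.8167
d((1, 6), (10, 5)) = 9.0554
d((1, 6), (3, 4)) = 2.8284 <-- minimum
d((-8, -4), (-5, -3)) = 3.1623
d((-8, -4), (10, 5)) = 20.1246
d((-8, -4), (3, 4)) = 13.6015
d((-5, -3), (10, 5)) = 17.0
d((-5, -3), (3, 4)) = 10.6301
d((10, 5), (3, 4)) = 7.0711

Closest pair: (1, 6) and (3, 4) with distance 2.8284

The closest pair is (1, 6) and (3, 4) with Euclidean distance 2.8284. For 5 points, brute-force pairwise comparison is shown above. For large n, the divide-and-conquer algorithm (sort by x, recurse on halves, check the dividing strip) achieves O(n log n).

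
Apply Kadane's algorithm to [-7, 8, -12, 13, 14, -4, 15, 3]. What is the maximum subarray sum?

Using Kadane's algorithm on [-7, 8, -12, 13, 14, -4, 15, 3]:

Scanning through the array:
Position 1 (value 8): max_ending_here = 8, max_so_far = 8
Position 2 (value -12): max_ending_here = -4, max_so_far = 8
Position 3 (value 13): max_ending_here = 13, max_so_far = 13
Position 4 (value 14): max_ending_here = 27, max_so_far = 27
Position 5 (value -4): max_ending_here = 23, max_so_far = 27
Position 6 (value 15): max_ending_here = 38, max_so_far = 38
Position 7 (value 3): max_ending_here = 41, max_so_far = 41

Maximum subarray: [13, 14, -4, 15, 3]
Maximum sum: 41

The maximum subarray is [13, 14, -4, 15, 3] with sum 41. This subarray runs from index 3 to index 7.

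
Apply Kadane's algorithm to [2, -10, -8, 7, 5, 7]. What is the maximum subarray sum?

Using Kadane's algorithm on [2, -10, -8, 7, 5, 7]:

Scanning through the array:
Position 1 (value -10): max_ending_here = -8, max_so_far = 2
Position 2 (value -8): max_ending_here = -8, max_so_far = 2
Position 3 (value 7): max_ending_here = 7, max_so_far = 7
Position 4 (value 5): max_ending_here = 12, max_so_far = 12
Position 5 (value 7): max_ending_here = 19, max_so_far = 19

Maximum subarray: [7, 5, 7]
Maximum sum: 19

The maximum subarray is [7, 5, 7] with sum 19. This subarray runs from index 3 to index 5.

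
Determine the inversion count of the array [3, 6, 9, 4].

Finding inversions in [3, 6, 9, 4]:

(1, 3): arr[1]=6 > arr[3]=4
(2, 3): arr[2]=9 > arr[3]=4

Total inversions: 2

The array has 2 inversion(s): (1,3), (2,3). Each pair (i,j) satisfies i < j and arr[i] > arr[j].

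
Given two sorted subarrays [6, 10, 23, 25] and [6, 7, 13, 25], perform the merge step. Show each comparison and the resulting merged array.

Merging process:

Compare 6 vs 6: take 6 from left. Merged: [6]
Compare 10 vs 6: take 6 from right. Merged: [6, 6]
Compare 10 vs 7: take 7 from right. Merged: [6, 6, 7]
Compare 10 vs 13: take 10 from left. Merged: [6, 6, 7, 10]
Compare 23 vs 13: take 13 from right. Merged: [6, 6, 7, 10, 13]
Compare 23 vs 25: take 23 from left. Merged: [6, 6, 7, 10, 13, 23]
Compare 25 vs 25: take 25 from left. Merged: [6, 6, 7, 10, 13, 23, 25]
Append remaining from right: [25]. Merged: [6, 6, 7, 10, 13, 23, 25, 25]

Final merged array: [6, 6, 7, 10, 13, 23, 25, 25]
Total comparisons: 7

The merged array is [6, 6, 7, 10, 13, 23, 25, 25], requiring 7 comparisons. The merge step runs in O(n) time where n is the total number of elements.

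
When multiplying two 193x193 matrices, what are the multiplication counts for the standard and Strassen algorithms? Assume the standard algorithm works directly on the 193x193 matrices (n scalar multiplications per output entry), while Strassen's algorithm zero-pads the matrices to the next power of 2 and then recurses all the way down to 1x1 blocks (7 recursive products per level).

Matrix multiplication for 193x193 matrices:

Strassen's algorithm requires power-of-2 dimensions. Pad 193x193 to 256x256 (next power of 2).

Standard algorithm: 193^3 = 7189057 multiplications
Strassen's algorithm: 7^(log2(256)) = 7^8 = 5764801 multiplications
Savings: 7189057 - 5764801 = 1424256 multiplications

Standard: 7189057 multiplications (193^3). Strassen: 5764801 multiplications (7^8, after padding to 256x256). Strassen reduces 8 recursive multiplications to 7 at each level.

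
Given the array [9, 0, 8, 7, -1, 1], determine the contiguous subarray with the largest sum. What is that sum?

Using Kadane's algorithm on [9, 0, 8, 7, -1, 1]:

Scanning through the array:
Position 1 (value 0): max_ending_here = 9, max_so_far = 9
Position 2 (value 8): max_ending_here = 17, max_so_far = 17
Position 3 (value 7): max_ending_here = 24, max_so_far = 24
Position 4 (value -1): max_ending_here = 23, max_so_far = 24
Position 5 (value 1): max_ending_here = 24, max_so_far = 24

Maximum subarray: [9, 0, 8, 7]
Maximum sum: 24

The maximum subarray is [9, 0, 8, 7] with sum 24. This subarray runs from index 0 to index 3.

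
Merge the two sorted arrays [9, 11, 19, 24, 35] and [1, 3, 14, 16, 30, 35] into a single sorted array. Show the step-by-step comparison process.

Merging process:

Compare 9 vs 1: take 1 from right. Merged: [1]
Compare 9 vs 3: take 3 from right. Merged: [1, 3]
Compare 9 vs 14: take 9 from left. Merged: [1, 3, 9]
Compare 11 vs 14: take 11 from left. Merged: [1, 3, 9, 11]
Compare 19 vs 14: take 14 from right. Merged: [1, 3, 9, 11, 14]
Compare 19 vs 16: take 16 from right. Merged: [1, 3, 9, 11, 14, 16]
Compare 19 vs 30: take 19 from left. Merged: [1, 3, 9, 11, 14, 16, 19]
Compare 24 vs 30: take 24 from left. Merged: [1, 3, 9, 11, 14, 16, 19, 24]
Compare 35 vs 30: take 30 from right. Merged: [1, 3, 9, 11, 14, 16, 19, 24, 30]
Compare 35 vs 35: take 35 from left. Merged: [1, 3, 9, 11, 14, 16, 19, 24, 30, 35]
Append remaining from right: [35]. Merged: [1, 3, 9, 11, 14, 16, 19, 24, 30, 35, 35]

Final merged array: [1, 3, 9, 11, 14, 16, 19, 24, 30, 35, 35]
Total comparisons: 10

The merged array is [1, 3, 9, 11, 14, 16, 19, 24, 30, 35, 35], requiring 10 comparisons. The merge step runs in O(n) time where n is the total number of elements.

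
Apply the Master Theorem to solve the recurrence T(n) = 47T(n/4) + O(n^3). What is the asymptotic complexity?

Master Theorem for T(n) = 47T(n/4) + O(n^3):

a = 47, b = 4, c = 3
log_b(a) = log_4(47) = 2.7773

Case 3: c = 3 > log_4(47) = 2.7773
T(n) = O(n^3) = O(n^3)

For T(n) = 47T(n/4) + O(n^3): log_4(47) = 2.7773. This is Case 3 of the Master Theorem (c > log_b(a), work dominated by root), giving O(n^3).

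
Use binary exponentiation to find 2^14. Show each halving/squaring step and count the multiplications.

Computing 2^14 by squaring (build up from 2^1; each line after the first costs one multiplication):

2^1 = 2
2^2 = (2^1)^2 = 2^2 = 4
2^3 = 2 * 2^2 = 2 * 4 = 8
2^6 = (2^3)^2 = 8^2 = 64
2^7 = 2 * 2^6 = 2 * 64 = 128
2^14 = (2^7)^2 = 128^2 = 16384

Result: 16384
Multiplications needed: 5 (5 lines after 2^1)

2^14 = 16384. Using exponentiation by squaring, this requires 5 multiplications. The key idea: if the exponent is even, square the half-power; if odd, multiply by the base once.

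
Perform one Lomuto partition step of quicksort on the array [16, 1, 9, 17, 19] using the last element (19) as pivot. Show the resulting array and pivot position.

Lomuto partition with pivot = 19:

Initial array: [16, 1, 9, 17, 19]

arr[0]=16 <= 19: swap with position 0, array becomes [16, 1, 9, 17, 19]
arr[1]=1 <= 19: swap with position 1, array becomes [16, 1, 9, 17, 19]
arr[2]=9 <= 19: swap with position 2, array becomes [16, 1, 9, 17, 19]
arr[3]=17 <= 19: swap with position 3, array becomes [16, 1, 9, 17, 19]

Place pivot at position 4: [16, 1, 9, 17, 19]
Pivot position: 4

After partitioning with pivot 19, the array becomes [16, 1, 9, 17, 19]. The pivot is placed at index 4. All elements to the left of the pivot are <= 19, and all elements to the right are > 19.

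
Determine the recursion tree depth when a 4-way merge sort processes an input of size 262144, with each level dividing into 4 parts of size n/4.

For divide and conquer with division factor 4:

Problem sizes at each level:
Level 0: 262144
Level 1: 65536
Level 2: 16384
Level 3: 4096
Level 4: 1024
Level 5: 256
Level 6: 64
Level 7: 16
Level 8: 4
Level 9: 1

The root is level 0 and the size-1 base case is level 9 (the tree spans levels 0 through 9, i.e. 10 levels counting the root), so the depth is the number of divisions: log_4(262144) = 9

The recursion tree depth is log_4(262144) = 9. At each level, the problem size is divided by 4, so it takes 9 divisions to reduce to a base case of size 1. The algorithm makes 4 recursive calls at each level.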